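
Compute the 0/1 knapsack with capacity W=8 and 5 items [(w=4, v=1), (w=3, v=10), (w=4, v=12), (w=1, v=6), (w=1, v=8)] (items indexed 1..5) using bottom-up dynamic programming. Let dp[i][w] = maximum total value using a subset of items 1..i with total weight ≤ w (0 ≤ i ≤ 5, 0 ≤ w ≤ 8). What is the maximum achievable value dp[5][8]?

30

i\w   0   1   2   3   4   5   6   7   8
  0   0   0   0   0   0   0   0   0   0
  1   0   0   0   0   1   1   1   1   1
  2   0   0   0  10  10  10  10  11  11
  3   0   0   0  10  12  12  12  22  22
  4   0   6   6  10  16  18  18  22  28
  5   0   8  14  14  18  24  26  26  30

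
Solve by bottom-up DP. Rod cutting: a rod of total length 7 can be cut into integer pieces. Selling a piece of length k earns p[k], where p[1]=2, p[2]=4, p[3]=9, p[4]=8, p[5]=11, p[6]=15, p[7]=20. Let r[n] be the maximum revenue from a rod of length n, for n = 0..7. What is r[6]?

18

   n    0    1    2    3    4    5    6    7
r[n]    0    2    4    9   11   13   18   20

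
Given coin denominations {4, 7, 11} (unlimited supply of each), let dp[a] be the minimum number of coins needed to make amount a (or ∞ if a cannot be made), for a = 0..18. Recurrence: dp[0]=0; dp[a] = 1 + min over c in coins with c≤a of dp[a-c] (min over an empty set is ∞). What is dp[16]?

4

 a  0  1  2  3  4  5  6  7  8  9 10 11 12 13 14 15 16 17 18
dp  0  -  -  -  1  -  -  1  2  -  -  1  3  -  2  2  4  -  2
(- denotes ∞ / unreachable)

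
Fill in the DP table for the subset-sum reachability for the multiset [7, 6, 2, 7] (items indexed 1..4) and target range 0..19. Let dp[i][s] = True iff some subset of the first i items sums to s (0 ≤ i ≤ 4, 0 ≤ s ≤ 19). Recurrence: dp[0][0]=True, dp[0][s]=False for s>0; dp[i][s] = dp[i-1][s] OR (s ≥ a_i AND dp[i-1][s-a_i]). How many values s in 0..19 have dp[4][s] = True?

10

i\s   0   1   2   3   4   5   6   7   8   9  10  11  12  13  14  15  16  17  18  19
  0   T   F   F   F   F   F   F   F   F   F   F   F   F   F   F   F   F   F   F   F
  1   T   F   F   F   F   F   F   T   F   F   F   F   F   F   F   F   F   F   F   F
  2   T   F   F   F   F   F   T   T   F   F   F   F   F   T   F   F   F   F   F   F
  3   T   F   T   F   F   F   T   T   T   T   F   F   F   T   F   T   F   F   F   F
  4   T   F   T   F   F   F   T   T   T   T   F   F   F   T   T   T   T   F   F   F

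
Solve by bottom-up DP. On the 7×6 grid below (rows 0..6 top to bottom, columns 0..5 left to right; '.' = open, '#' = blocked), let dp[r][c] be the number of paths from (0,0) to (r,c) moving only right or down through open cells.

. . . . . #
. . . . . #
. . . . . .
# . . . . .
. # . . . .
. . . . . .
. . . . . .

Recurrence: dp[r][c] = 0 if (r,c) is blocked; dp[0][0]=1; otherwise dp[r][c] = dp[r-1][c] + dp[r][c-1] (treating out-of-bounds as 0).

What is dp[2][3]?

10

r\c   0   1   2   3   4   5
  0   1   1   1   1   1   0
  1   1   2   3   4   5   0
  2   1   3   6  10  15  15
  3   0   3   9  19  34  49
  4   0   0   9  28  62 111
  5   0   0   9  37  99 210
  6   0   0   9  46 145 355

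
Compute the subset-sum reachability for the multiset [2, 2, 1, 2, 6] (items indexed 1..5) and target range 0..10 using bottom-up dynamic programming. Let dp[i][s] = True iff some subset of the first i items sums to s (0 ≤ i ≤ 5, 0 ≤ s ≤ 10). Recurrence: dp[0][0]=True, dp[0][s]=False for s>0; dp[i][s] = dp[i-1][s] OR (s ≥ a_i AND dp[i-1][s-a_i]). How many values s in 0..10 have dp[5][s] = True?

i\s   0   1   2   3   4   5   6   7   8   9  10
  0   T   F   F   F   F   F   F   F   F   F   F
  1   T   F   T   F   F   F   F   F   F   F   F
  2   T   F   T   F   T   F   F   F   F   F   F
  3   T   T   T   T   T   T   F   F   F   F   F
  4   T   T   T   T   T   T   T   T   F   F   F
  5   T   T   T   T   T   T   T   T   T   T   T

11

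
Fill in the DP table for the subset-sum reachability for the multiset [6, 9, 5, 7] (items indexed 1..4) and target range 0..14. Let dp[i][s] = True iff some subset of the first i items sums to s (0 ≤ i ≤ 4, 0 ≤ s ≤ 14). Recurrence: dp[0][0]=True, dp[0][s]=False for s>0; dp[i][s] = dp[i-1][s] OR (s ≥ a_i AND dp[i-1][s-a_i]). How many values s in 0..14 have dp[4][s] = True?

i\s   0   1   2   3   4   5   6   7   8   9  10  11  12  13  14
  0   T   F   F   F   F   F   F   F   F   F   F   F   F   F   F
  1   T   F   F   F   F   F   T   F   F   F   F   F   F   F   F
  2   T   F   F   F   F   F   T   F   F   T   F   F   F   F   F
  3   T   F   F   F   F   T   T   F   F   T   F   T   F   F   T
  4   T   F   F   F   F   T   T   T   F   T   F   T   T   T   T

9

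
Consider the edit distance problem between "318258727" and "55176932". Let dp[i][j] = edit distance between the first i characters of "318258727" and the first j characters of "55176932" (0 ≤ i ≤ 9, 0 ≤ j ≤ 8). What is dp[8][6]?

7

   ''  5  5  1  7  6  9  3  2
''  0  1  2  3  4  5  6  7  8
 3  1  1  2  3  4  5  6  6  7
 1  2  2  2  2  3  4  5  6  7
 8  3  3  3  3  3  4  5  6  7
 2  4  4  4  4  4  4  5  6  6
 5  5  4  4  5  5  5  5  6  7
 8  6  5  5  5  6  6  6  6  7
 7  7  6  6  6  5  6  7  7  7
 2  8  7  7  7  6  6  7  8  7
 7  9  8  8  8  7  7  7  8  8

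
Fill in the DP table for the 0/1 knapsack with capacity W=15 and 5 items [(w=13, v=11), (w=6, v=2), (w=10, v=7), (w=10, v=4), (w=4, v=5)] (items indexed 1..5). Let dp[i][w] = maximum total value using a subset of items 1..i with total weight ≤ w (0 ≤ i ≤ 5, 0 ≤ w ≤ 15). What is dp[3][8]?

i\w   0   1   2   3   4   5   6   7   8   9  10  11  12  13  14  15
  0   0   0   0   0   0   0   0   0   0   0   0   0   0   0   0   0
  1   0   0   0   0   0   0   0   0   0   0   0   0   0  11  11  11
  2   0   0   0   0   0   0   2   2   2   2   2   2   2  11  11  11
  3   0   0   0   0   0   0   2   2   2   2   7   7   7  11  11  11
  4   0   0   0   0   0   0   2   2   2   2   7   7   7  11  11  11
  5   0   0   0   0   5   5   5   5   5   5   7   7   7  11  12  12

2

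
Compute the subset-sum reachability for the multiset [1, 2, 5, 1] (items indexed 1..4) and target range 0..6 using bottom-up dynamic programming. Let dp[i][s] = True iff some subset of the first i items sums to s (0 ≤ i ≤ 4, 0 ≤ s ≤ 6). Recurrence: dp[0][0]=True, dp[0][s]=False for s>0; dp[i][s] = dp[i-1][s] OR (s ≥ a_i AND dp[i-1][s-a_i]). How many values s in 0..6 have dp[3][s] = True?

6

i\s   0   1   2   3   4   5   6
  0   T   F   F   F   F   F   F
  1   T   T   F   F   F   F   F
  2   T   T   T   T   F   F   F
  3   T   T   T   T   F   T   T
  4   T   T   T   T   T   T   T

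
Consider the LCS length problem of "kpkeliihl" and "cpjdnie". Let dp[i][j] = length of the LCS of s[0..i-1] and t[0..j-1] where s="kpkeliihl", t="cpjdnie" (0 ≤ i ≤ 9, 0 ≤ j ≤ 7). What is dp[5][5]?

1

   ''  c  p  j  d  n  i  e
''  0  0  0  0  0  0  0  0
 k  0  0  0  0  0  0  0  0
 p  0  0  1  1  1  1  1  1
 k  0  0  1  1  1  1  1  1
 e  0  0  1  1  1  1  1  2
 l  0  0  1  1  1  1  1  2
 i  0  0  1  1  1  1  2  2
 i  0  0  1  1  1  1  2  2
 h  0  0  1  1  1  1  2  2
 l  0  0  1  1  1  1  2  2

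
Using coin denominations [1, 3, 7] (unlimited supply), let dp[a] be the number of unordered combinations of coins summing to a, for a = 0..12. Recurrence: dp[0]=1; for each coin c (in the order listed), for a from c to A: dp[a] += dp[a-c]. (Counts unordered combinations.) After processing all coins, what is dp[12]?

7

after  coin     0     1     2     3     4     5     6     7     8     9    10    11    12
          1     1     1     1     1     1     1     1     1     1     1     1     1     1
          3     1     1     1     2     2     2     3     3     3     4     4     4     5
          7     1     1     1     2     2     2     3     4     4     5     6     6     7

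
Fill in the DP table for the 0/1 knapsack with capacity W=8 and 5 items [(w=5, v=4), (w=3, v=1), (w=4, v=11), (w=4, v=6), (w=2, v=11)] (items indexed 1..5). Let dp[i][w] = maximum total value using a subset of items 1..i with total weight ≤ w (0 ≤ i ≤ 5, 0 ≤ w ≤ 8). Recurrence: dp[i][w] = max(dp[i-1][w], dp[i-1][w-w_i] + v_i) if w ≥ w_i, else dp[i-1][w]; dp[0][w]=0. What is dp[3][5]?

i\w   0   1   2   3   4   5   6   7   8
  0   0   0   0   0   0   0   0   0   0
  1   0   0   0   0   0   4   4   4   4
  2   0   0   0   1   1   4   4   4   5
  3   0   0   0   1  11  11  11  12  12
  4   0   0   0   1  11  11  11  12  17
  5   0   0  11  11  11  12  22  22  22

11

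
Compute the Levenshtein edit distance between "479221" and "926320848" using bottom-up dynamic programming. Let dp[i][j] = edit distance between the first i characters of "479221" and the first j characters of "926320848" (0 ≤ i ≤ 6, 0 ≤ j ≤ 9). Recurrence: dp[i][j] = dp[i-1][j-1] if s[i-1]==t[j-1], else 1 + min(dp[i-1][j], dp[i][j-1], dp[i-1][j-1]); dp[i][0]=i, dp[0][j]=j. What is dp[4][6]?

5

   ''  9  2  6  3  2  0  8  4  8
''  0  1  2  3  4  5  6  7  8  9
 4  1  1  2  3  4  5  6  7  7  8
 7  2  2  2  3  4  5  6  7  8  8
 9  3  2  3  3  4  5  6  7  8  9
 2  4  3  2  3  4  4  5  6  7  8
 2  5  4  3  3  4  4  5  6  7  8
 1  6  5  4  4  4  5  5  6  7  8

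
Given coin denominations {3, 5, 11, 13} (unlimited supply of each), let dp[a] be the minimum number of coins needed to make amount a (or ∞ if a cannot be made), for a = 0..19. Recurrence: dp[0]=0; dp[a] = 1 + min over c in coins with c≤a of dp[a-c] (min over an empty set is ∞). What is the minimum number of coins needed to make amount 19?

 a  0  1  2  3  4  5  6  7  8  9 10 11 12 13 14 15 16 17 18 19
dp  0  -  -  1  -  1  2  -  2  3  2  1  4  1  2  3  2  3  2  3
(- denotes ∞ / unreachable)

3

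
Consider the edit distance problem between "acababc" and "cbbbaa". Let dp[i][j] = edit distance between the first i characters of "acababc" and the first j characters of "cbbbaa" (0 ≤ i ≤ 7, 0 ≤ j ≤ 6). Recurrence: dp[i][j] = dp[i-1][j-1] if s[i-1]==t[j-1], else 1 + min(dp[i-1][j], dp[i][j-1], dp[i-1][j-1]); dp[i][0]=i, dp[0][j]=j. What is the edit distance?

5

   ''  c  b  b  b  a  a
''  0  1  2  3  4  5  6
 a  1  1  2  3  4  4  5
 c  2  1  2  3  4  5  5
 a  3  2  2  3  4  4  5
 b  4  3  2  2  3  4  5
 a  5  4  3  3  3  3  4
 b  6  5  4  3  3  4  4
 c  7  6  5  4  4  4  5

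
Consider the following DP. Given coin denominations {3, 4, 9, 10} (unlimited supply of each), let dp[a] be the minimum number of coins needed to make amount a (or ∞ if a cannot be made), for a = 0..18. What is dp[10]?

1

 a  0  1  2  3  4  5  6  7  8  9 10 11 12 13 14 15 16 17 18
dp  0  -  -  1  1  -  2  2  2  1  1  3  2  2  2  3  3  3  2
(- denotes ∞ / unreachable)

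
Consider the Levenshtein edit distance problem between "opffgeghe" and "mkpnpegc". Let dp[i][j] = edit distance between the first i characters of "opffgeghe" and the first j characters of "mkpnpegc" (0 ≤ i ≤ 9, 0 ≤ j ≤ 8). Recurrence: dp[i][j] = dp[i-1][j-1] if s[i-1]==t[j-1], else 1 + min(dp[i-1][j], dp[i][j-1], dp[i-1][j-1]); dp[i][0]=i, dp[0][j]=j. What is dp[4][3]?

   ''  m  k  p  n  p  e  g  c
''  0  1  2  3  4  5  6  7  8
 o  1  1  2  3  4  5  6  7  8
 p  2  2  2  2  3  4  5  6  7
 f  3  3  3  3  3  4  5  6  7
 f  4  4  4  4  4  4  5  6  7
 g  5  5  5  5  5  5  5  5  6
 e  6  6  6  6  6  6  5  6  6
 g  7  7  7  7  7  7  6  5  6
 h  8  8  8  8  8  8  7  6  6
 e  9  9  9  9  9  9  8  7  7

4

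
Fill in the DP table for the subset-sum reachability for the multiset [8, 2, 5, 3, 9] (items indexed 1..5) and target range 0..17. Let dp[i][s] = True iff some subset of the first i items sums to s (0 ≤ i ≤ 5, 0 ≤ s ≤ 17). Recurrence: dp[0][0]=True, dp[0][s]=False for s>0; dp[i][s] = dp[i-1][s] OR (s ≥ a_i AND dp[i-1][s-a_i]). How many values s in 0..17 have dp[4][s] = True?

11

i\s   0   1   2   3   4   5   6   7   8   9  10  11  12  13  14  15  16  17
  0   T   F   F   F   F   F   F   F   F   F   F   F   F   F   F   F   F   F
  1   T   F   F   F   F   F   F   F   T   F   F   F   F   F   F   F   F   F
  2   T   F   T   F   F   F   F   F   T   F   T   F   F   F   F   F   F   F
  3   T   F   T   F   F   T   F   T   T   F   T   F   F   T   F   T   F   F
  4   T   F   T   T   F   T   F   T   T   F   T   T   F   T   F   T   T   F
  5   T   F   T   T   F   T   F   T   T   T   T   T   T   T   T   T   T   T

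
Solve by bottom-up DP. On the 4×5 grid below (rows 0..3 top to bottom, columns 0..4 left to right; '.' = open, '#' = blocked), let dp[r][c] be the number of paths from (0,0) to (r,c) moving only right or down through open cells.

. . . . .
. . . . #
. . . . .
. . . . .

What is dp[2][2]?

6

r\c   0   1   2   3   4
  0   1   1   1   1   1
  1   1   2   3   4   0
  2   1   3   6  10  10
  3   1   4  10  20  30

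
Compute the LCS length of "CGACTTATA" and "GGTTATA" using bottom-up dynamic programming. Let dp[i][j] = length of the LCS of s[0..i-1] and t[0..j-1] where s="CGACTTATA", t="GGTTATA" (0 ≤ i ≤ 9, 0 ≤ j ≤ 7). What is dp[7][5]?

4

   ''  G  G  T  T  A  T  A
''  0  0  0  0  0  0  0  0
 C  0  0  0  0  0  0  0  0
 G  0  1  1  1  1  1  1  1
 A  0  1  1  1  1  2  2  2
 C  0  1  1  1  1  2  2  2
 T  0  1  1  2  2  2  3  3
 T  0  1  1  2  3  3  3  3
 A  0  1  1  2  3  4  4  4
 T  0  1  1  2  3  4  5  5
 A  0  1  1  2  3  4  5  6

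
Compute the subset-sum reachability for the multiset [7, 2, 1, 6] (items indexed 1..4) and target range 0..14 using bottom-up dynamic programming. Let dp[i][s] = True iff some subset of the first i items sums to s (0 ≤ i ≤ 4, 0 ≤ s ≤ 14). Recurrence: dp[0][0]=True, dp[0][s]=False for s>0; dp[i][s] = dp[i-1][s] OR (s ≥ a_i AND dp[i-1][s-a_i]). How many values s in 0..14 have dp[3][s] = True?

i\s   0   1   2   3   4   5   6   7   8   9  10  11  12  13  14
  0   T   F   F   F   F   F   F   F   F   F   F   F   F   F   F
  1   T   F   F   F   F   F   F   T   F   F   F   F   F   F   F
  2   T   F   T   F   F   F   F   T   F   T   F   F   F   F   F
  3   T   T   T   T   F   F   F   T   T   T   T   F   F   F   F
  4   T   T   T   T   F   F   T   T   T   T   T   F   F   T   T

8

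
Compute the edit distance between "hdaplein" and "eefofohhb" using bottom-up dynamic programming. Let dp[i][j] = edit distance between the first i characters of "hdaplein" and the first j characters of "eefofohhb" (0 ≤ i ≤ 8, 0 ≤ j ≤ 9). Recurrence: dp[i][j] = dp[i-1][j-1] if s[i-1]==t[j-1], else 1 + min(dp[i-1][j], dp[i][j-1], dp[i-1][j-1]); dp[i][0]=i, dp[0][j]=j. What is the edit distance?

   ''  e  e  f  o  f  o  h  h  b
''  0  1  2  3  4  5  6  7  8  9
 h  1  1  2  3  4  5  6  6  7  8
 d  2  2  2  3  4  5  6  7  7  8
 a  3  3  3  3  4  5  6  7  8  8
 p  4  4  4  4  4  5  6  7  8  9
 l  5  5  5  5  5  5  6  7  8  9
 e  6  5  5  6  6  6  6  7  8  9
 i  7  6  6  6  7  7  7  7  8  9
 n  8  7  7  7  7  8  8  8  8  9

9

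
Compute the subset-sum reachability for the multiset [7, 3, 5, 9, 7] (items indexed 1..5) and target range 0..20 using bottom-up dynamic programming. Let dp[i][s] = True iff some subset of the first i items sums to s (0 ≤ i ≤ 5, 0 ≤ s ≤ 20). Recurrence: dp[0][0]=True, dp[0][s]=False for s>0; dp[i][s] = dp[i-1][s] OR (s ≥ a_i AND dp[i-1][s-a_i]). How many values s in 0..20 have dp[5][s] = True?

13

i\s   0   1   2   3   4   5   6   7   8   9  10  11  12  13  14  15  16  17  18  19  20
  0   T   F   F   F   F   F   F   F   F   F   F   F   F   F   F   F   F   F   F   F   F
  1   T   F   F   F   F   F   F   T   F   F   F   F   F   F   F   F   F   F   F   F   F
  2   T   F   F   T   F   F   F   T   F   F   T   F   F   F   F   F   F   F   F   F   F
  3   T   F   F   T   F   T   F   T   T   F   T   F   T   F   F   T   F   F   F   F   F
  4   T   F   F   T   F   T   F   T   T   T   T   F   T   F   T   T   T   T   F   T   F
  5   T   F   F   T   F   T   F   T   T   T   T   F   T   F   T   T   T   T   F   T   F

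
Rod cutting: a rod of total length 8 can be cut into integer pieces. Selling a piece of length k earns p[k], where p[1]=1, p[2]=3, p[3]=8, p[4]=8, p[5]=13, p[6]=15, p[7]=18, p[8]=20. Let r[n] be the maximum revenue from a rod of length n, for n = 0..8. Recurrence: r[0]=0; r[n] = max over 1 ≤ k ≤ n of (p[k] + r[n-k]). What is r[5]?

   n    0    1    2    3    4    5    6    7    8
r[n]    0    1    3    8    9   13   16   18   21

13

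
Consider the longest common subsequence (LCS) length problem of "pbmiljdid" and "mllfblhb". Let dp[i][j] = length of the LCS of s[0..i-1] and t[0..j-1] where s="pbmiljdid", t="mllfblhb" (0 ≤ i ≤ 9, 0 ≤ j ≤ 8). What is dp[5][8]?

2

   ''  m  l  l  f  b  l  h  b
''  0  0  0  0  0  0  0  0  0
 p  0  0  0  0  0  0  0  0  0
 b  0  0  0  0  0  1  1  1  1
 m  0  1  1  1  1  1  1  1  1
 i  0  1  1  1  1  1  1  1  1
 l  0  1  2  2  2  2  2  2  2
 j  0  1  2  2  2  2  2  2  2
 d  0  1  2  2  2  2  2  2  2
 i  0  1  2  2  2  2  2  2  2
 d  0  1  2  2  2  2  2  2  2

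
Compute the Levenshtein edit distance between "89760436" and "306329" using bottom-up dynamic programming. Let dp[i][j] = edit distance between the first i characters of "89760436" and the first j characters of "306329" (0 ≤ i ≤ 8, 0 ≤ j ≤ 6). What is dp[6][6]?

6

   ''  3  0  6  3  2  9
''  0  1  2  3  4  5  6
 8  1  1  2  3  4  5  6
 9  2  2  2  3  4  5  5
 7  3  3  3  3  4  5  6
 6  4  4  4  3  4  5  6
 0  5  5  4  4  4  5  6
 4  6  6  5  5  5  5  6
 3  7  6  6  6  5  6  6
 6  8  7  7  6  6  6  7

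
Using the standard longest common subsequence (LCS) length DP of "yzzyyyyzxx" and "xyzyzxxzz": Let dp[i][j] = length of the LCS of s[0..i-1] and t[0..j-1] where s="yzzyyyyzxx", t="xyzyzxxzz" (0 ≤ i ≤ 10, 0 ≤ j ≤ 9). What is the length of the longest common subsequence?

6

   ''  x  y  z  y  z  x  x  z  z
''  0  0  0  0  0  0  0  0  0  0
 y  0  0  1  1  1  1  1  1  1  1
 z  0  0  1  2  2  2  2  2  2  2
 z  0  0  1  2  2  3  3  3  3  3
 y  0  0  1  2  3  3  3  3  3  3
 y  0  0  1  2  3  3  3  3  3  3
 y  0  0  1  2  3  3  3  3  3  3
 y  0  0  1  2  3  3  3  3  3  3
 z  0  0  1  2  3  4  4  4  4  4
 x  0  1  1  2  3  4  5  5  5  5
 x  0  1  1  2  3  4  5  6  6  6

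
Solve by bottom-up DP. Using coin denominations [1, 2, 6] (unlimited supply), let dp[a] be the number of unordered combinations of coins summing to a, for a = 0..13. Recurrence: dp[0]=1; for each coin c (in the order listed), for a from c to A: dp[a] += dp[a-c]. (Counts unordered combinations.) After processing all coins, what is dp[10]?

9

after  coin     0     1     2     3     4     5     6     7     8     9    10    11    12    13
          1     1     1     1     1     1     1     1     1     1     1     1     1     1     1
          2     1     1     2     2     3     3     4     4     5     5     6     6     7     7
          6     1     1     2     2     3     3     5     5     7     7     9     9    12    12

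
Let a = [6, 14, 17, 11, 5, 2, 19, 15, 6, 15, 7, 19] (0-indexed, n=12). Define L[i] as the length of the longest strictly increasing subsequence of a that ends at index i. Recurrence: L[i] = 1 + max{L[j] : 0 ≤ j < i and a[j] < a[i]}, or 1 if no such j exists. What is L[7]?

3

   i    0    1    2    3    4    5    6    7    8    9   10   11
a[i]    6   14   17   11    5    2   19   15    6   15    7   19
L[i]    1    2    3    2    1    1    4    3    2    3    3    4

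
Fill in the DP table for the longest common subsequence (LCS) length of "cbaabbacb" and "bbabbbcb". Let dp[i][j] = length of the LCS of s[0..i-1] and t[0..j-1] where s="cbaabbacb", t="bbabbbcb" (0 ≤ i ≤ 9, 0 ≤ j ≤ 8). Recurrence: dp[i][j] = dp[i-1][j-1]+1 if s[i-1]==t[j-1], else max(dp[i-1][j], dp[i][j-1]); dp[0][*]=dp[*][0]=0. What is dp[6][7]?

   ''  b  b  a  b  b  b  c  b
''  0  0  0  0  0  0  0  0  0
 c  0  0  0  0  0  0  0  1  1
 b  0  1  1  1  1  1  1  1  2
 a  0  1  1  2  2  2  2  2  2
 a  0  1  1  2  2  2  2  2  2
 b  0  1  2  2  3  3  3  3  3
 b  0  1  2  2  3  4  4  4  4
 a  0  1  2  3  3  4  4  4  4
 c  0  1  2  3  3  4  4  5  5
 b  0  1  2  3  4  4  5  5  6

4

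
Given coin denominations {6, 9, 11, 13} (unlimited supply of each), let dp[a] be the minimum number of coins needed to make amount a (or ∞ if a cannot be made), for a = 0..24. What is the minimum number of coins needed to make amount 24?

 a  0  1  2  3  4  5  6  7  8  9 10 11 12 13 14 15 16 17 18 19 20 21 22 23 24
dp  0  -  -  -  -  -  1  -  -  1  -  1  2  1  -  2  -  2  2  2  2  3  2  3  2
(- denotes ∞ / unreachable)

2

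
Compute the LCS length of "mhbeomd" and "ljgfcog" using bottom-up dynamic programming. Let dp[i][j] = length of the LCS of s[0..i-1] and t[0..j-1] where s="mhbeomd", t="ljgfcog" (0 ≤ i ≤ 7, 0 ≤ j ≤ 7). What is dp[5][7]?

   ''  l  j  g  f  c  o  g
''  0  0  0  0  0  0  0  0
 m  0  0  0  0  0  0  0  0
 h  0  0  0  0  0  0  0  0
 b  0  0  0  0  0  0  0  0
 e  0  0  0  0  0  0  0  0
 o  0  0  0  0  0  0  1  1
 m  0  0  0  0  0  0  1  1
 d  0  0  0  0  0  0  1  1

1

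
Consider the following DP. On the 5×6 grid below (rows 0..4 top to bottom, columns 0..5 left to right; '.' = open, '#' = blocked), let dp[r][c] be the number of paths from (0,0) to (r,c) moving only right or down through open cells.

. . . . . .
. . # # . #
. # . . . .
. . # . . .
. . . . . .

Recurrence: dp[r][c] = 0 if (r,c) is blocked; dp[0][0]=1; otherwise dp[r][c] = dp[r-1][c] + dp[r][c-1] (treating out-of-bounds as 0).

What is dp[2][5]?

1

r\c   0   1   2   3   4   5
  0   1   1   1   1   1   1
  1   1   2   0   0   1   0
  2   1   0   0   0   1   1
  3   1   1   0   0   1   2
  4   1   2   2   2   3   5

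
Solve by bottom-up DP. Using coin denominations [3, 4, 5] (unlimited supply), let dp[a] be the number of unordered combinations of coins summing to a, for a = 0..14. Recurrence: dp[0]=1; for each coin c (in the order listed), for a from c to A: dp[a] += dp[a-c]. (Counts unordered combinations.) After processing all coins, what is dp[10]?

after  coin     0     1     2     3     4     5     6     7     8     9    10    11    12    13    14
          3     1     0     0     1     0     0     1     0     0     1     0     0     1     0     0
          4     1     0     0     1     1     0     1     1     1     1     1     1     2     1     1
          5     1     0     0     1     1     1     1     1     2     2     2     2     3     3     3

2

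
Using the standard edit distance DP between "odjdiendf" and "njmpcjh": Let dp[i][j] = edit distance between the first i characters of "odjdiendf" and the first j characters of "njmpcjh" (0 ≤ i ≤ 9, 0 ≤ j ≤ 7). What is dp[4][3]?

   ''  n  j  m  p  c  j  h
''  0  1  2  3  4  5  6  7
 o  1  1  2  3  4  5  6  7
 d  2  2  2  3  4  5  6  7
 j  3  3  2  3  4  5  5  6
 d  4  4  3  3  4  5  6  6
 i  5  5  4  4  4  5  6  7
 e  6  6  5  5  5  5  6  7
 n  7  6  6  6  6  6  6  7
 d  8  7  7  7  7  7  7  7
 f  9  8  8  8  8  8  8  8

3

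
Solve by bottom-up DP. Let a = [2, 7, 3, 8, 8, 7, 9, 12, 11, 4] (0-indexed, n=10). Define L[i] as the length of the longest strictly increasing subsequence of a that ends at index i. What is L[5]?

   i    0    1    2    3    4    5    6    7    8    9
a[i]    2    7    3    8    8    7    9   12   11    4
L[i]    1    2    2    3    3    3    4    5    5    3

3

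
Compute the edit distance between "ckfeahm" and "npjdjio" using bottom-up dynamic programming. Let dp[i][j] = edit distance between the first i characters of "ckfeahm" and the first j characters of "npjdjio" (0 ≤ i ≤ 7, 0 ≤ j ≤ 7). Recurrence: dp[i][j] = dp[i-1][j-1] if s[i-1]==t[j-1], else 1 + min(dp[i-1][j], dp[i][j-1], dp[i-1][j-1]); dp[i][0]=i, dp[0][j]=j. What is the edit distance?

   ''  n  p  j  d  j  i  o
''  0  1  2  3  4  5  6  7
 c  1  1  2  3  4  5  6  7
 k  2  2  2  3  4  5  6  7
 f  3  3  3  3  4  5  6  7
 e  4  4  4  4  4  5  6  7
 a  5  5  5  5  5  5  6  7
 h  6  6  6  6  6  6  6  7
 m  7  7  7  7  7  7  7  7

7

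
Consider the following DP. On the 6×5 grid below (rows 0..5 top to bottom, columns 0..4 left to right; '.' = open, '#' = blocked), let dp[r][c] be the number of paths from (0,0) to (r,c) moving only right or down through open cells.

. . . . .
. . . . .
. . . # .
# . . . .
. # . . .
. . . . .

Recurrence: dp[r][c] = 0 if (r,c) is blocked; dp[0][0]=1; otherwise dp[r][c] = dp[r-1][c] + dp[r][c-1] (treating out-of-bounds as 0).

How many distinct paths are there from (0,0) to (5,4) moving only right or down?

59

r\c   0   1   2   3   4
  0   1   1   1   1   1
  1   1   2   3   4   5
  2   1   3   6   0   5
  3   0   3   9   9  14
  4   0   0   9  18  32
  5   0   0   9  27  59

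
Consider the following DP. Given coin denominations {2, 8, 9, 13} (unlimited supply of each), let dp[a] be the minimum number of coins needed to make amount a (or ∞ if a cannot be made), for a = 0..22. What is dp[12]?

3

 a  0  1  2  3  4  5  6  7  8  9 10 11 12 13 14 15 16 17 18 19 20 21 22
dp  0  -  1  -  2  -  3  -  1  1  2  2  3  1  4  2  2  2  2  3  3  2  2
(- denotes ∞ / unreachable)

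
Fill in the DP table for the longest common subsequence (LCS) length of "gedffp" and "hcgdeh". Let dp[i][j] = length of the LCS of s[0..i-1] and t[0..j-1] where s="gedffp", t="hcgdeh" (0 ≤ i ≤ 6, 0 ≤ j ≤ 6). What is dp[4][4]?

   ''  h  c  g  d  e  h
''  0  0  0  0  0  0  0
 g  0  0  0  1  1  1  1
 e  0  0  0  1  1  2  2
 d  0  0  0  1  2  2  2
 f  0  0  0  1  2  2  2
 f  0  0  0  1  2  2  2
 p  0  0  0  1  2  2  2

2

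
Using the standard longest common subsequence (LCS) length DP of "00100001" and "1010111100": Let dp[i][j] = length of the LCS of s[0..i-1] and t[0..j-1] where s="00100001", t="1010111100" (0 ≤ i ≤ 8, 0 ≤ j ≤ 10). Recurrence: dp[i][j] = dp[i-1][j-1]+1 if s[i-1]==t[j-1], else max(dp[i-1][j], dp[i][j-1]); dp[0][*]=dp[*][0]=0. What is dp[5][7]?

3

   ''  1  0  1  0  1  1  1  1  0  0
''  0  0  0  0  0  0  0  0  0  0  0
 0  0  0  1  1  1  1  1  1  1  1  1
 0  0  0  1  1  2  2  2  2  2  2  2
 1  0  1  1  2  2  3  3  3  3  3  3
 0  0  1  2  2  3  3  3  3  3  4  4
 0  0  1  2  2  3  3  3  3  3  4  5
 0  0  1  2  2  3  3  3  3  3  4  5
 0  0  1  2  2  3  3  3  3  3  4  5
 1  0  1  2  3  3  4  4  4  4  4  5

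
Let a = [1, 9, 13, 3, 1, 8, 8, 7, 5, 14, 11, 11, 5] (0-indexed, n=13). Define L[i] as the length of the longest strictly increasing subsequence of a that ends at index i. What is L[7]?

   i    0    1    2    3    4    5    6    7    8    9   10   11   12
a[i]    1    9   13    3    1    8    8    7    5   14   11   11    5
L[i]    1    2    3    2    1    3    3    3    3    4    4    4    3

3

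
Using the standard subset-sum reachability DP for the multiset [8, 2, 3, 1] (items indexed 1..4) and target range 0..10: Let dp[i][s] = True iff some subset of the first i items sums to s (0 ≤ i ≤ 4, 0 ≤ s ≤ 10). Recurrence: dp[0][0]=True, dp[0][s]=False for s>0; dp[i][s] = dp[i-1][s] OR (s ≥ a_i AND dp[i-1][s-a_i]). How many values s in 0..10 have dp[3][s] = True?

6

i\s   0   1   2   3   4   5   6   7   8   9  10
  0   T   F   F   F   F   F   F   F   F   F   F
  1   T   F   F   F   F   F   F   F   T   F   F
  2   T   F   T   F   F   F   F   F   T   F   T
  3   T   F   T   T   F   T   F   F   T   F   T
  4   T   T   T   T   T   T   T   F   T   T   T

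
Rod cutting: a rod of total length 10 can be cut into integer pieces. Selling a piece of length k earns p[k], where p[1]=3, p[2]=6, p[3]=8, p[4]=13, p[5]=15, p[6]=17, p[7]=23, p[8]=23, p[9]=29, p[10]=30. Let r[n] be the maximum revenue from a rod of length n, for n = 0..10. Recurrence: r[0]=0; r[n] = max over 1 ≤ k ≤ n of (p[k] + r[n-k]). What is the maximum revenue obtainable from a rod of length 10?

   n    0    1    2    3    4    5    6    7    8    9   10
r[n]    0    3    6    9   13   16   19   23   26   29   32

32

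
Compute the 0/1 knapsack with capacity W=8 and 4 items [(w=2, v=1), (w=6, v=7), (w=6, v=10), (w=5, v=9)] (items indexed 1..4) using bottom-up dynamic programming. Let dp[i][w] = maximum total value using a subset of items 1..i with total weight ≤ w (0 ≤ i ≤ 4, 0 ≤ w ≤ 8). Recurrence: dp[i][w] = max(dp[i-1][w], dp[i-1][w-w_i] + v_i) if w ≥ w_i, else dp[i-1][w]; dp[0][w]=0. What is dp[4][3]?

i\w   0   1   2   3   4   5   6   7   8
  0   0   0   0   0   0   0   0   0   0
  1   0   0   1   1   1   1   1   1   1
  2   0   0   1   1   1   1   7   7   8
  3   0   0   1   1   1   1  10  10  11
  4   0   0   1   1   1   9  10  10  11

1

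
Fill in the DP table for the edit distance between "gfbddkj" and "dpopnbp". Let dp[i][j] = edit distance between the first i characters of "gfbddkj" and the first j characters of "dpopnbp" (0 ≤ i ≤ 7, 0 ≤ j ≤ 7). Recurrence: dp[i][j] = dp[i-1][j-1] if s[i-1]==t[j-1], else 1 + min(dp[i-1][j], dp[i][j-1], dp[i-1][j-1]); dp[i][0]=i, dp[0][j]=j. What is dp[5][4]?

   ''  d  p  o  p  n  b  p
''  0  1  2  3  4  5  6  7
 g  1  1  2  3  4  5  6  7
 f  2  2  2  3  4  5  6  7
 b  3  3  3  3  4  5  5  6
 d  4  3  4  4  4  5  6  6
 d  5  4  4  5  5  5  6  7
 k  6  5  5  5  6  6  6  7
 j  7  6  6  6  6  7  7  7

5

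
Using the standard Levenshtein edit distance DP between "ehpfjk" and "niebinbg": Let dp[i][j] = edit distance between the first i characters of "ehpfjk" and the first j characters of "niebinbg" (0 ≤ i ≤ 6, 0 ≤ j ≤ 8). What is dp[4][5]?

5

   ''  n  i  e  b  i  n  b  g
''  0  1  2  3  4  5  6  7  8
 e  1  1  2  2  3  4  5  6  7
 h  2  2  2  3  3  4  5  6  7
 p  3  3  3  3  4  4  5  6  7
 f  4  4  4  4  4  5  5  6  7
 j  5  5  5  5  5  5  6  6  7
 k  6  6  6  6  6  6  6  7  7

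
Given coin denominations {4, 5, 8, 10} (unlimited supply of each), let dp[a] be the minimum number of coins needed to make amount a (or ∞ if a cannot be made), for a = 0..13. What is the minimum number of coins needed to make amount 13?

 a  0  1  2  3  4  5  6  7  8  9 10 11 12 13
dp  0  -  -  -  1  1  -  -  1  2  1  -  2  2
(- denotes ∞ / unreachable)

2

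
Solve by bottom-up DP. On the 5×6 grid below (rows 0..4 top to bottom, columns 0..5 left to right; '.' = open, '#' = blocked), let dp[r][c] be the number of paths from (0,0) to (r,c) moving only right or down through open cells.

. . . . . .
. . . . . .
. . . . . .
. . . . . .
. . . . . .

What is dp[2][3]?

10

r\c   0   1   2   3   4   5
  0   1   1   1   1   1   1
  1   1   2   3   4   5   6
  2   1   3   6  10  15  21
  3   1   4  10  20  35  56
  4   1   5  15  35  70 126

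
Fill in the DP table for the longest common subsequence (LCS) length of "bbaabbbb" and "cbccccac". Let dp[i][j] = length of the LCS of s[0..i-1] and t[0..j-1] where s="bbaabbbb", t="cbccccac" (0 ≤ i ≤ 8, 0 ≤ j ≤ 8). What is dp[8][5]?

1

   ''  c  b  c  c  c  c  a  c
''  0  0  0  0  0  0  0  0  0
 b  0  0  1  1  1  1  1  1  1
 b  0  0  1  1  1  1  1  1  1
 a  0  0  1  1  1  1  1  2  2
 a  0  0  1  1  1  1  1  2  2
 b  0  0  1  1  1  1  1  2  2
 b  0  0  1  1  1  1  1  2  2
 b  0  0  1  1  1  1  1  2  2
 b  0  0  1  1  1  1  1  2  2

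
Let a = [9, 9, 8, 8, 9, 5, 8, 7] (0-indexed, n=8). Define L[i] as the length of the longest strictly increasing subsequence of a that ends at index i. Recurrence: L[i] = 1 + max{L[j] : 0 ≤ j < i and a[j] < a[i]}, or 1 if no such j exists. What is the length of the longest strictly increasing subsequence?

   i    0    1    2    3    4    5    6    7
a[i]    9    9    8    8    9    5    8    7
L[i]    1    1    1    1    2    1    2    2

2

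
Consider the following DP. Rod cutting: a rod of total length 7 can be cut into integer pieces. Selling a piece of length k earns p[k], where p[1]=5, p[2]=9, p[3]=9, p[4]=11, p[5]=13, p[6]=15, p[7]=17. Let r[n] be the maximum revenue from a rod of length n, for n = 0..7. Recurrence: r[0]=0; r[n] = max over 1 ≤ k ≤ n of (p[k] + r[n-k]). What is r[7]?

   n    0    1    2    3    4    5    6    7
r[n]    0    5   10   15   20   25   30   35

35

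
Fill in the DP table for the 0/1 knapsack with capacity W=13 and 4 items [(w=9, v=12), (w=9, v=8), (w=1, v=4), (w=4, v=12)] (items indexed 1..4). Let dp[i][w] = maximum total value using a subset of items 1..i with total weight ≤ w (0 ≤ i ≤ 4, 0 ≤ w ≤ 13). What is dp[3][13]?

i\w   0   1   2   3   4   5   6   7   8   9  10  11  12  13
  0   0   0   0   0   0   0   0   0   0   0   0   0   0   0
  1   0   0   0   0   0   0   0   0   0  12  12  12  12  12
  2   0   0   0   0   0   0   0   0   0  12  12  12  12  12
  3   0   4   4   4   4   4   4   4   4  12  16  16  16  16
  4   0   4   4   4  12  16  16  16  16  16  16  16  16  24

16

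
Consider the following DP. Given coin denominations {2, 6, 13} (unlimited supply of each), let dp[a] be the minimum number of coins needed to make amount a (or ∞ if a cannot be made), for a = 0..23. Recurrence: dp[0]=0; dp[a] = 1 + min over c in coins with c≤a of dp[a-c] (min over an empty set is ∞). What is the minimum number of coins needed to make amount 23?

4

 a  0  1  2  3  4  5  6  7  8  9 10 11 12 13 14 15 16 17 18 19 20 21 22 23
dp  0  -  1  -  2  -  1  -  2  -  3  -  2  1  3  2  4  3  3  2  4  3  5  4
(- denotes ∞ / unreachable)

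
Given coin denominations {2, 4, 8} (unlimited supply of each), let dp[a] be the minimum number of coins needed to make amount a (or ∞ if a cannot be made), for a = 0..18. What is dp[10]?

2

 a  0  1  2  3  4  5  6  7  8  9 10 11 12 13 14 15 16 17 18
dp  0  -  1  -  1  -  2  -  1  -  2  -  2  -  3  -  2  -  3
(- denotes ∞ / unreachable)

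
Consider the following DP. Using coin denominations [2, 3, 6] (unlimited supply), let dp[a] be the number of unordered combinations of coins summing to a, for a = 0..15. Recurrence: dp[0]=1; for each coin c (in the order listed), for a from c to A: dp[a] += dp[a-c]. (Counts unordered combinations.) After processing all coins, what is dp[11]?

3

after  coin     0     1     2     3     4     5     6     7     8     9    10    11    12    13    14    15
          2     1     0     1     0     1     0     1     0     1     0     1     0     1     0     1     0
          3     1     0     1     1     1     1     2     1     2     2     2     2     3     2     3     3
          6     1     0     1     1     1     1     3     1     3     3     3     3     6     3     6     6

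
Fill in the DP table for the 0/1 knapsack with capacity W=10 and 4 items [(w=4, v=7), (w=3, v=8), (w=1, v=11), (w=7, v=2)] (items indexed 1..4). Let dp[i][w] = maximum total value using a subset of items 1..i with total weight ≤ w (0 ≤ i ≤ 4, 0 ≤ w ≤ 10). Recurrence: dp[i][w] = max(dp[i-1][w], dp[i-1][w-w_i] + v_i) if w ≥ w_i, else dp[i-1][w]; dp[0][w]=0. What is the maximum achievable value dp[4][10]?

i\w   0   1   2   3   4   5   6   7   8   9  10
  0   0   0   0   0   0   0   0   0   0   0   0
  1   0   0   0   0   7   7   7   7   7   7   7
  2   0   0   0   8   8   8   8  15  15  15  15
  3   0  11  11  11  19  19  19  19  26  26  26
  4   0  11  11  11  19  19  19  19  26  26  26

26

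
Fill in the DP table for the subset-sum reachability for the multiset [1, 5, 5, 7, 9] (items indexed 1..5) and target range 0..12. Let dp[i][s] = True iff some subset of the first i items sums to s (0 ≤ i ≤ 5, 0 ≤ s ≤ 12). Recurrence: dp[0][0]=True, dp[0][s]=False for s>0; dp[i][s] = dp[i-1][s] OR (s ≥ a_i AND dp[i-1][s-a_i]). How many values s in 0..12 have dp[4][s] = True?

i\s   0   1   2   3   4   5   6   7   8   9  10  11  12
  0   T   F   F   F   F   F   F   F   F   F   F   F   F
  1   T   T   F   F   F   F   F   F   F   F   F   F   F
  2   T   T   F   F   F   T   T   F   F   F   F   F   F
  3   T   T   F   F   F   T   T   F   F   F   T   T   F
  4   T   T   F   F   F   T   T   T   T   F   T   T   T
  5   T   T   F   F   F   T   T   T   T   T   T   T   T

9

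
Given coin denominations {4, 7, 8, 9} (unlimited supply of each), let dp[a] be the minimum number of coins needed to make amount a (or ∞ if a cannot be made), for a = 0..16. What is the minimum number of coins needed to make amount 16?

 a  0  1  2  3  4  5  6  7  8  9 10 11 12 13 14 15 16
dp  0  -  -  -  1  -  -  1  1  1  -  2  2  2  2  2  2
(- denotes ∞ / unreachable)

2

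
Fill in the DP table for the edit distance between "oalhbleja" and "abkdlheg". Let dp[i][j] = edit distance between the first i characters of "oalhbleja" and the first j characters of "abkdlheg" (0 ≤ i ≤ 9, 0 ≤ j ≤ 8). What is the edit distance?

7

   ''  a  b  k  d  l  h  e  g
''  0  1  2  3  4  5  6  7  8
 o  1  1  2  3  4  5  6  7  8
 a  2  1  2  3  4  5  6  7  8
 l  3  2  2  3  4  4  5  6  7
 h  4  3  3  3  4  5  4  5  6
 b  5  4  3  4  4  5  5  5  6
 l  6  5  4  4  5  4  5  6  6
 e  7  6  5  5  5  5  5  5  6
 j  8  7  6  6  6  6  6  6  6
 a  9  8  7  7  7  7  7  7  7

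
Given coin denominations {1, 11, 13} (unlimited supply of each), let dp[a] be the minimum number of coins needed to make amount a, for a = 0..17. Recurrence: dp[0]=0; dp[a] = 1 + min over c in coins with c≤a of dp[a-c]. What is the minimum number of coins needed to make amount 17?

 a  0  1  2  3  4  5  6  7  8  9 10 11 12 13 14 15 16 17
dp  0  1  2  3  4  5  6  7  8  9 10  1  2  1  2  3  4  5

5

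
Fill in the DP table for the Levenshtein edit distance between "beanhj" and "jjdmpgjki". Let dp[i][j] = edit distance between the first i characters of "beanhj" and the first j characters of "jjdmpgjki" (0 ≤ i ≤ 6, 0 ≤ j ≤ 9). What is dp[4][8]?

   ''  j  j  d  m  p  g  j  k  i
''  0  1  2  3  4  5  6  7  8  9
 b  1  1  2  3  4  5  6  7  8  9
 e  2  2  2  3  4  5  6  7  8  9
 a  3  3  3  3  4  5  6  7  8  9
 n  4  4  4  4  4  5  6  7  8  9
 h  5  5  5  5  5  5  6  7  8  9
 j  6  5  5  6  6  6  6  6  7  8

8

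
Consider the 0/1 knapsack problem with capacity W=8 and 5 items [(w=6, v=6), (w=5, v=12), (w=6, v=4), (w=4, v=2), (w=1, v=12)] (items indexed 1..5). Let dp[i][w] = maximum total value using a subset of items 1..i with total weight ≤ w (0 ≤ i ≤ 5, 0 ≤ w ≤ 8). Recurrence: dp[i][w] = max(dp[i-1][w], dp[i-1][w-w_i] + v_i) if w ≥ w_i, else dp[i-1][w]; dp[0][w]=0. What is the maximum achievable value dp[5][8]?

24

i\w   0   1   2   3   4   5   6   7   8
  0   0   0   0   0   0   0   0   0   0
  1   0   0   0   0   0   0   6   6   6
  2   0   0   0   0   0  12  12  12  12
  3   0   0   0   0   0  12  12  12  12
  4   0   0   0   0   2  12  12  12  12
  5   0  12  12  12  12  14  24  24  24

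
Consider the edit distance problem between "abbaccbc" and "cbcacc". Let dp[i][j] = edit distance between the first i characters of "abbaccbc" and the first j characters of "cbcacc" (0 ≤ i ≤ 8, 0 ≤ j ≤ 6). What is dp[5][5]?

2

   ''  c  b  c  a  c  c
''  0  1  2  3  4  5  6
 a  1  1  2  3  3  4  5
 b  2  2  1  2  3  4  5
 b  3  3  2  2  3  4  5
 a  4  4  3  3  2  3  4
 c  5  4  4  3  3  2  3
 c  6  5  5  4  4  3  2
 b  7  6  5  5  5  4  3
 c  8  7  6  5  6  5  4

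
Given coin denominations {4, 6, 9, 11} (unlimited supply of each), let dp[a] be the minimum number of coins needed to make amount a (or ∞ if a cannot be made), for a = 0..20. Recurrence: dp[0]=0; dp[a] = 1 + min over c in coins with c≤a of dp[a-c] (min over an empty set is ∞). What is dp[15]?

2

 a  0  1  2  3  4  5  6  7  8  9 10 11 12 13 14 15 16 17 18 19 20
dp  0  -  -  -  1  -  1  -  2  1  2  1  2  2  3  2  3  2  2  3  2
(- denotes ∞ / unreachable)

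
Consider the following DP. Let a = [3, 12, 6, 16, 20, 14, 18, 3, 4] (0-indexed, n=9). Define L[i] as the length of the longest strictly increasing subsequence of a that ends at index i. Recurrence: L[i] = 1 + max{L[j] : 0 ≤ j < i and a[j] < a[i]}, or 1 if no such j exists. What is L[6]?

   i    0    1    2    3    4    5    6    7    8
a[i]    3   12    6   16   20   14   18    3    4
L[i]    1    2    2    3    4    3    4    1    2

4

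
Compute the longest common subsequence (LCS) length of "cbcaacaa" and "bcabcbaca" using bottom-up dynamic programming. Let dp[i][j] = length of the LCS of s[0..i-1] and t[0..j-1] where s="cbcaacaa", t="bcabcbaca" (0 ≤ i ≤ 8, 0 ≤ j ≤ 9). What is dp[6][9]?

5

   ''  b  c  a  b  c  b  a  c  a
''  0  0  0  0  0  0  0  0  0  0
 c  0  0  1  1  1  1  1  1  1  1
 b  0  1  1  1  2  2  2  2  2  2
 c  0  1  2  2  2  3  3  3  3  3
 a  0  1  2  3  3  3  3  4  4  4
 a  0  1  2  3  3  3  3  4  4  5
 c  0  1  2  3  3  4  4  4  5  5
 a  0  1  2  3  3  4  4  5  5  6
 a  0  1  2  3  3  4  4  5  5  6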